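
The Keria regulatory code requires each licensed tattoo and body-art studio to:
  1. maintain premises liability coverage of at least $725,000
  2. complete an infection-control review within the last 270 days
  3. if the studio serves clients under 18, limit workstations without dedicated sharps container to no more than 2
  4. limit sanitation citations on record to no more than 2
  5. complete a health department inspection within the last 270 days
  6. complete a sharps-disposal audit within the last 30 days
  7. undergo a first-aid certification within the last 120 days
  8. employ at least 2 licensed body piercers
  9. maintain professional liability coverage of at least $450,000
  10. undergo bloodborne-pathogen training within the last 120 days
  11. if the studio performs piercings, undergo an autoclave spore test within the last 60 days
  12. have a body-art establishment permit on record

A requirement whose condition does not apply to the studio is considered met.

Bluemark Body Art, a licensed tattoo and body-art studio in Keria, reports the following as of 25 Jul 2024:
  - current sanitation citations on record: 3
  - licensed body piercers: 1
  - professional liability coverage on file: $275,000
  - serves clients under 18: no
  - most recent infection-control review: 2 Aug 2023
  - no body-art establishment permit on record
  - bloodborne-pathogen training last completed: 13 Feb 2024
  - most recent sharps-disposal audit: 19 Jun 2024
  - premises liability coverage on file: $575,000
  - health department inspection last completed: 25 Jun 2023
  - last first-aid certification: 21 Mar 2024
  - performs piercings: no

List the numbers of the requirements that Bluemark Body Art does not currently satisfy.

1, 2, 4, 5, 6, 7, 8, 9, 10, 12

1. premises liability coverage $575,000 < $725,000 → not met
2. infection-control review 358 days ago vs limit 270 → not met
3. condition 'serves clients under 18' does not hold → requirement n/a → met
4. sanitation citations on record 3 > 2 → not met
5. health department inspection 396 days ago vs limit 270 → not met
6. sharps-disposal audit 36 days ago vs limit 30 → not met
7. first-aid certification 126 days ago vs limit 120 → not met
8. licensed body piercers 1 < 2 → not met
9. professional liability coverage $275,000 < $450,000 → not met
10. bloodborne-pathogen training 163 days ago vs limit 120 → not met
11. condition 'performs piercings' does not hold → requirement n/a → met
12. body-art establishment permit absent → not met
Not met: 1, 2, 4, 5, 6, 7, 8, 9, 10, 12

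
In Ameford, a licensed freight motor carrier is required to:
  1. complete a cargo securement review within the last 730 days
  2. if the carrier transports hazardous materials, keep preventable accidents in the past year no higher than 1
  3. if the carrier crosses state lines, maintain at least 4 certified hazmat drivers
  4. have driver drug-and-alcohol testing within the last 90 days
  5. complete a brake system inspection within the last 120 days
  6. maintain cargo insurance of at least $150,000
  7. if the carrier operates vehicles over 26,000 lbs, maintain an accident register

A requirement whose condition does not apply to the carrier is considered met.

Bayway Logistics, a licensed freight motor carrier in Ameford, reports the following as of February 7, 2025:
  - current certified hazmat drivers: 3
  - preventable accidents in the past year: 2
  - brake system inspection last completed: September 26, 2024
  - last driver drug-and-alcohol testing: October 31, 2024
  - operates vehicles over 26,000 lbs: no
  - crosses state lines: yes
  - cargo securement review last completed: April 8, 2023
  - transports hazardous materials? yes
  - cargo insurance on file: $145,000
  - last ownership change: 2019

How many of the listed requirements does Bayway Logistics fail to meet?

5

1. cargo securement review 671 days ago vs limit 730 → met
2. condition 'transports hazardous materials' holds; preventable accidents in the past year 2 > 1 → not met
3. condition 'crosses state lines' holds; certified hazmat drivers 3 < 4 → not met
4. driver drug-and-alcohol testing 99 days ago vs limit 90 → not met
5. brake system inspection 134 days ago vs limit 120 → not met
6. cargo insurance $145,000 < $150,000 → not met
7. condition 'operates vehicles over 26,000 lbs' does not hold → requirement n/a → met
Not met: 5 of 7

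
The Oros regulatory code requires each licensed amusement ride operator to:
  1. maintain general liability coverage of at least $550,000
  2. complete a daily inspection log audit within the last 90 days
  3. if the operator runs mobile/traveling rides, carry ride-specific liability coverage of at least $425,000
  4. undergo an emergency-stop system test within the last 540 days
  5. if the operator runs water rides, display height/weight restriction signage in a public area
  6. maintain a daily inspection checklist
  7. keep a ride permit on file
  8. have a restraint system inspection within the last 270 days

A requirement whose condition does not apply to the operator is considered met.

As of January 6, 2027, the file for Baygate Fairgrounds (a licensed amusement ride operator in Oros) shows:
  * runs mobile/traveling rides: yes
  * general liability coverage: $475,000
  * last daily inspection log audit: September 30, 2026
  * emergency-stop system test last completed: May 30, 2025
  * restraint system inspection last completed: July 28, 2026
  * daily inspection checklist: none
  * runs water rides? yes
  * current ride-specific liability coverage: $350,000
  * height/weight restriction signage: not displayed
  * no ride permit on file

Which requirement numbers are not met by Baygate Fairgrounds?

1, 2, 3, 4, 5, 6, 7

1. general liability coverage $475,000 < $550,000 → not met
2. daily inspection log audit 98 days ago vs limit 90 → not met
3. condition 'runs mobile/traveling rides' holds; ride-specific liability coverage $350,000 < $425,000 → not met
4. emergency-stop system test 586 days ago vs limit 540 → not met
5. condition 'runs water rides' holds; height/weight restriction signage absent → not met
6. daily inspection checklist absent → not met
7. ride permit absent → not met
8. restraint system inspection 162 days ago vs limit 270 → met
Not met: 1, 2, 3, 4, 5, 6, 7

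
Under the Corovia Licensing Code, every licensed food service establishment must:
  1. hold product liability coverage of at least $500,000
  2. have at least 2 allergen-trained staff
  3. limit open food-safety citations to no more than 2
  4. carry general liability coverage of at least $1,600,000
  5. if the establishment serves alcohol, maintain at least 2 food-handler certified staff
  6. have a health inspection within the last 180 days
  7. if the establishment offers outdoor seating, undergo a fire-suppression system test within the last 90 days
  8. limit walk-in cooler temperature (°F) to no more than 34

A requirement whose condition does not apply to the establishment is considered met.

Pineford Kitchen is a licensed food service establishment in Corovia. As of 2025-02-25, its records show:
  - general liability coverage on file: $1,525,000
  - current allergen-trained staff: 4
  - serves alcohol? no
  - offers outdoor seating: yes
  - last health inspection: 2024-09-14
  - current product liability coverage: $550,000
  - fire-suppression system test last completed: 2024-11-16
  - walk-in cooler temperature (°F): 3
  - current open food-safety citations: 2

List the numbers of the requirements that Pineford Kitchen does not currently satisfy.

4, 7

1. product liability coverage $550,000 ≥ $500,000 → met
2. allergen-trained staff 4 ≥ 2 → met
3. open food-safety citations 2 ≤ 2 → met
4. general liability coverage $1,525,000 < $1,600,000 → not met
5. condition 'serves alcohol' does not hold → requirement n/a → met
6. health inspection 164 days ago vs limit 180 → met
7. condition 'offers outdoor seating' holds; fire-suppression system test 101 days ago vs limit 90 → not met
8. walk-in cooler temperature (°F) 3 ≤ 34 → met
Not met: 4, 7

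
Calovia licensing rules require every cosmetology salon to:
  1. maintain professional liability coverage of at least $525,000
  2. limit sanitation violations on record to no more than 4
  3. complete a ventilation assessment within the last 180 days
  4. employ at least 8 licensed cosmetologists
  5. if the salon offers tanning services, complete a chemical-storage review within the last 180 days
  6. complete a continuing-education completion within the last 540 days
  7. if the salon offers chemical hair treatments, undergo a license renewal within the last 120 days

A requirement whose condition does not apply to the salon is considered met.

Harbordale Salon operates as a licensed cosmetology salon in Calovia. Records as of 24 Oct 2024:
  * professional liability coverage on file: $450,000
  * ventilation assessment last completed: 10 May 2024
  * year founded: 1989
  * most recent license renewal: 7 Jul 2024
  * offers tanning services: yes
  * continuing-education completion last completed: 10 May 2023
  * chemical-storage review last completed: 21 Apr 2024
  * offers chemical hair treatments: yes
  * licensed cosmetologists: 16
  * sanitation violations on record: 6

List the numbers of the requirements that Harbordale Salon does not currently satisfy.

1, 2, 5

1. professional liability coverage $450,000 < $525,000 → not met
2. sanitation violations on record 6 > 4 → not met
3. ventilation assessment 167 days ago vs limit 180 → met
4. licensed cosmetologists 16 ≥ 8 → met
5. condition 'offers tanning services' holds; chemical-storage review 186 days ago vs limit 180 → not met
6. continuing-education completion 533 days ago vs limit 540 → met
7. condition 'offers chemical hair treatments' holds; license renewal 109 days ago vs limit 120 → met
Not met: 1, 2, 5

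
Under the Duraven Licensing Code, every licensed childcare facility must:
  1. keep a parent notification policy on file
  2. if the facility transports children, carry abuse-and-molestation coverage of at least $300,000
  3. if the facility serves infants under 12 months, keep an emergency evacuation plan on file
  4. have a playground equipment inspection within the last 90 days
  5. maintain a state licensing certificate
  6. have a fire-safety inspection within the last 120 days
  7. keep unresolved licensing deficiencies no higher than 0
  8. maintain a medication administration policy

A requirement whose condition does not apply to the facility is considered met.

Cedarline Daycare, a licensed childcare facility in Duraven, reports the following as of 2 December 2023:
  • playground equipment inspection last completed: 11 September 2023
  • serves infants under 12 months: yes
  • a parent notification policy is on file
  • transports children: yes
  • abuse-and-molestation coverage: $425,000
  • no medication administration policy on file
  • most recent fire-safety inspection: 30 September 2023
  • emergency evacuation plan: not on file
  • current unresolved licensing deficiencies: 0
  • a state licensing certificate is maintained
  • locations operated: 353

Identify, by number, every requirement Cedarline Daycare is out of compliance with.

3, 8

1. parent notification policy present → met
2. condition 'transports children' holds; abuse-and-molestation coverage $425,000 ≥ $300,000 → met
3. condition 'serves infants under 12 months' holds; emergency evacuation plan absent → not met
4. playground equipment inspection 82 days ago vs limit 90 → met
5. state licensing certificate present → met
6. fire-safety inspection 63 days ago vs limit 120 → met
7. unresolved licensing deficiencies 0 ≤ 0 → met
8. medication administration policy absent → not met
Not met: 3, 8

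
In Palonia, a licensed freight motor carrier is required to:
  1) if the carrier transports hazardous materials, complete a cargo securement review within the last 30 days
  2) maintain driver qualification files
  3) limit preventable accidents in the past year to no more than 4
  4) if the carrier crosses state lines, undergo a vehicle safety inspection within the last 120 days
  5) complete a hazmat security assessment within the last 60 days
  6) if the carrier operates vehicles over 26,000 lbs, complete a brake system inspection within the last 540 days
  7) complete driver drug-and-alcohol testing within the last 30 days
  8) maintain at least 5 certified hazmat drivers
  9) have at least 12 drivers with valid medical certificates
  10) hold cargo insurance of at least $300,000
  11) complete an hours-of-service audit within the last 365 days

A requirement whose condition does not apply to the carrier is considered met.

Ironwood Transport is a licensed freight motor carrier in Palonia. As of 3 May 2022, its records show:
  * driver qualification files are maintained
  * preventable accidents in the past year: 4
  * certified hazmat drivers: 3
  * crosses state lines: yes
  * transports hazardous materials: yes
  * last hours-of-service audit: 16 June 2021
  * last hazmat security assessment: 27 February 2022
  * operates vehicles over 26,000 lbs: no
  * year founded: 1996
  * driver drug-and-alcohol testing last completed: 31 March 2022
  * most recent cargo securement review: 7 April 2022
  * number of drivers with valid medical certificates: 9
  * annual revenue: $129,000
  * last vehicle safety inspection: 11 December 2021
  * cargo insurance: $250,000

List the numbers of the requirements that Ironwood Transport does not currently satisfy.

1. condition 'transports hazardous materials' holds; cargo securement review 26 days ago vs limit 30 → met
2. driver qualification files present → met
3. preventable accidents in the past year 4 ≤ 4 → met
4. condition 'crosses state lines' holds; vehicle safety inspection 143 days ago vs limit 120 → not met
5. hazmat security assessment 65 days ago vs limit 60 → not met
6. condition 'operates vehicles over 26,000 lbs' does not hold → requirement n/a → met
7. driver drug-and-alcohol testing 33 days ago vs limit 30 → not met
8. certified hazmat drivers 3 < 5 → not met
9. drivers with valid medical certificates 9 < 12 → not met
10. cargo insurance $250,000 < $300,000 → not met
11. hours-of-service audit 321 days ago vs limit 365 → met
Not met: 4, 5, 7, 8, 9, 10

4, 5, 7, 8, 9, 10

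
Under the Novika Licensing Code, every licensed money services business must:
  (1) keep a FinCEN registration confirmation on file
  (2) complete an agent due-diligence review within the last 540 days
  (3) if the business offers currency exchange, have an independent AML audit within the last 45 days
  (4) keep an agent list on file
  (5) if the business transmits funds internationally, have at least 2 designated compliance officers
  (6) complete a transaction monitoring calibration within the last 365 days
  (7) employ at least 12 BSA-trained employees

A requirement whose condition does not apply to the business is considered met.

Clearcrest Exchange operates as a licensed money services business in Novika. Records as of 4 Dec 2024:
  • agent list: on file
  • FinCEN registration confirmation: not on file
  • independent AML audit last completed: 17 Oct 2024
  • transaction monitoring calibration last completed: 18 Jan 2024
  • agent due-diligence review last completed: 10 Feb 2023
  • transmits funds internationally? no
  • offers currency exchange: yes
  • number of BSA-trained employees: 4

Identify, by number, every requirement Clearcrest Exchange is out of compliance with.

1, 2, 3, 7

1. FinCEN registration confirmation absent → not met
2. agent due-diligence review 663 days ago vs limit 540 → not met
3. condition 'offers currency exchange' holds; independent AML audit 48 days ago vs limit 45 → not met
4. agent list present → met
5. condition 'transmits funds internationally' does not hold → requirement n/a → met
6. transaction monitoring calibration 321 days ago vs limit 365 → met
7. BSA-trained employees 4 < 12 → not met
Not met: 1, 2, 3, 7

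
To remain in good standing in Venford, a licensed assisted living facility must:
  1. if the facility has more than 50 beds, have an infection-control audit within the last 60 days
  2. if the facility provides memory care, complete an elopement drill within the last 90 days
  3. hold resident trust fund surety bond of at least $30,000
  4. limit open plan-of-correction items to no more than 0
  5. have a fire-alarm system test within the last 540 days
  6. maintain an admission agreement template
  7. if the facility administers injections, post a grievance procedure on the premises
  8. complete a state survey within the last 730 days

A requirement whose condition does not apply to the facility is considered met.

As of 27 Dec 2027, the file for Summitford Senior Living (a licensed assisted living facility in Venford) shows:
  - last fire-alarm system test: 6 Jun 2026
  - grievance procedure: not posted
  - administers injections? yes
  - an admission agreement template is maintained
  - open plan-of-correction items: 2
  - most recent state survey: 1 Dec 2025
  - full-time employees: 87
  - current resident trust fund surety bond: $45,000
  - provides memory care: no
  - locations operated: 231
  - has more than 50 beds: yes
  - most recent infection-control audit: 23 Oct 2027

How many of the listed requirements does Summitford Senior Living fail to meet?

5

1. condition 'has more than 50 beds' holds; infection-control audit 65 days ago vs limit 60 → not met
2. condition 'provides memory care' does not hold → requirement n/a → met
3. resident trust fund surety bond $45,000 ≥ $30,000 → met
4. open plan-of-correction items 2 > 0 → not met
5. fire-alarm system test 569 days ago vs limit 540 → not met
6. admission agreement template present → met
7. condition 'administers injections' holds; grievance procedure absent → not met
8. state survey 756 days ago vs limit 730 → not met
Not met: 5 of 8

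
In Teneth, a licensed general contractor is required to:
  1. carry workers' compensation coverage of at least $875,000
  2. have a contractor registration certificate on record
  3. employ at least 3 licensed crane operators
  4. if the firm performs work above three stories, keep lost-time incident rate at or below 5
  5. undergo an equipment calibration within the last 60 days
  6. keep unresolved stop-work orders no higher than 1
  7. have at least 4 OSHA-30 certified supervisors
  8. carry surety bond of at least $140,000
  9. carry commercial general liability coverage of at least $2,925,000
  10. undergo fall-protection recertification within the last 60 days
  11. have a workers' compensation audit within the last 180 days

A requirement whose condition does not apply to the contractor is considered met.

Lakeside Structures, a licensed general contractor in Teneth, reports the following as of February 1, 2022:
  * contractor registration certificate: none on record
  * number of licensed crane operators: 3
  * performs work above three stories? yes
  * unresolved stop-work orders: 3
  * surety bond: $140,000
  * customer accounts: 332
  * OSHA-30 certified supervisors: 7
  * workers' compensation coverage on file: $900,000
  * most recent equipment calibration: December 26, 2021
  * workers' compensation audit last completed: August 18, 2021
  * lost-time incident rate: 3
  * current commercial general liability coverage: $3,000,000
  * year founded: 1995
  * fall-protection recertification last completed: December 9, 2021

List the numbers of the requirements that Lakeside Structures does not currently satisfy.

1. workers' compensation coverage $900,000 ≥ $875,000 → met
2. contractor registration certificate absent → not met
3. licensed crane operators 3 ≥ 3 → met
4. condition 'performs work above three stories' holds; lost-time incident rate 3 ≤ 5 → met
5. equipment calibration 37 days ago vs limit 60 → met
6. unresolved stop-work orders 3 > 1 → not met
7. OSHA-30 certified supervisors 7 ≥ 4 → met
8. surety bond $140,000 ≥ $140,000 → met
9. commercial general liability coverage $3,000,000 ≥ $2,925,000 → met
10. fall-protection recertification 54 days ago vs limit 60 → met
11. workers' compensation audit 167 days ago vs limit 180 → met
Not met: 2, 6

2, 6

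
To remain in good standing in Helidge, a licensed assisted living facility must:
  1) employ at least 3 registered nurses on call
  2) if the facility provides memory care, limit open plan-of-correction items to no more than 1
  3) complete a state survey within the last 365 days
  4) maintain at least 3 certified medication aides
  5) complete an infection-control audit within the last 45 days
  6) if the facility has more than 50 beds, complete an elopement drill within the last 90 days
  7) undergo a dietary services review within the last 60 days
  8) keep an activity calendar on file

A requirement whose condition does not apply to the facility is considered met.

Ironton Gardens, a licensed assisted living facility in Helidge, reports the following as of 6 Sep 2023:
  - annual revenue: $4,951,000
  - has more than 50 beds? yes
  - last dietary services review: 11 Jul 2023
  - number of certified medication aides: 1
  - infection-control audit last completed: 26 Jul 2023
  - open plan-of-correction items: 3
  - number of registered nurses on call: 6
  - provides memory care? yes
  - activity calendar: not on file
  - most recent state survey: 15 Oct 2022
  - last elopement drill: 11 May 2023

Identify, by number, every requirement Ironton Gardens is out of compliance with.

1. registered nurses on call 6 ≥ 3 → met
2. condition 'provides memory care' holds; open plan-of-correction items 3 > 1 → not met
3. state survey 326 days ago vs limit 365 → met
4. certified medication aides 1 < 3 → not met
5. infection-control audit 42 days ago vs limit 45 → met
6. condition 'has more than 50 beds' holds; elopement drill 118 days ago vs limit 90 → not met
7. dietary services review 57 days ago vs limit 60 → met
8. activity calendar absent → not met
Not met: 2, 4, 6, 8

2, 4, 6, 8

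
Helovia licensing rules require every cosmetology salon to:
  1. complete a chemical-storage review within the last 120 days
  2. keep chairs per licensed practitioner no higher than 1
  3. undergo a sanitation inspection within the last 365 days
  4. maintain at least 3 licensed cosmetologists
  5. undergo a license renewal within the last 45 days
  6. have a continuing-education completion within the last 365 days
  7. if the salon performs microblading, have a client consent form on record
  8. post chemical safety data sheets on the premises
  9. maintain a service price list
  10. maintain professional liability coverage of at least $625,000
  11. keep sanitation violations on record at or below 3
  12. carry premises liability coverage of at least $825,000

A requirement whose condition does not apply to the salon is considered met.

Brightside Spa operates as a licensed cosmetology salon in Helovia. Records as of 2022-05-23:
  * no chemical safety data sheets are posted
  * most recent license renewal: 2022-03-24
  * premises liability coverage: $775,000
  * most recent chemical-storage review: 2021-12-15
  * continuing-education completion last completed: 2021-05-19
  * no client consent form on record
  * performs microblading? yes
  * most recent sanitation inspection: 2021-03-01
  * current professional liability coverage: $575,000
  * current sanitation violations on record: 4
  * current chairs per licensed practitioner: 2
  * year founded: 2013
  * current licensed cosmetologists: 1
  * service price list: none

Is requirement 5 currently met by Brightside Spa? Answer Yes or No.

No

5. license renewal 60 days ago vs limit 45 → not met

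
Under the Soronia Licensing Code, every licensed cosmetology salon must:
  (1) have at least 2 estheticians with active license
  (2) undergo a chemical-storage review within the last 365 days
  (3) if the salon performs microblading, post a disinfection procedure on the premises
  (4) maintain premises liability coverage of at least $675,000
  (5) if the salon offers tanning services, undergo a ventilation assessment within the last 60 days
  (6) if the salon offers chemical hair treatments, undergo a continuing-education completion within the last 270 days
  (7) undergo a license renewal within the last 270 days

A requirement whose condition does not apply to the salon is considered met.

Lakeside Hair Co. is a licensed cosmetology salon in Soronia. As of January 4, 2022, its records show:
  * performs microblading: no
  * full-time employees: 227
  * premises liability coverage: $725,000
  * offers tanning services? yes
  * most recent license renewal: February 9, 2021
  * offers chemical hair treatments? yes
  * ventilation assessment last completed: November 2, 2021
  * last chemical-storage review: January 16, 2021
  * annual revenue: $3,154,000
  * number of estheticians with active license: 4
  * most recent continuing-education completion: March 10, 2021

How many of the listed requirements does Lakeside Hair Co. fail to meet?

1. estheticians with active license 4 ≥ 2 → met
2. chemical-storage review 353 days ago vs limit 365 → met
3. condition 'performs microblading' does not hold → requirement n/a → met
4. premises liability coverage $725,000 ≥ $675,000 → met
5. condition 'offers tanning services' holds; ventilation assessment 63 days ago vs limit 60 → not met
6. condition 'offers chemical hair treatments' holds; continuing-education completion 300 days ago vs limit 270 → not met
7. license renewal 329 days ago vs limit 270 → not met
Not met: 3 of 7

3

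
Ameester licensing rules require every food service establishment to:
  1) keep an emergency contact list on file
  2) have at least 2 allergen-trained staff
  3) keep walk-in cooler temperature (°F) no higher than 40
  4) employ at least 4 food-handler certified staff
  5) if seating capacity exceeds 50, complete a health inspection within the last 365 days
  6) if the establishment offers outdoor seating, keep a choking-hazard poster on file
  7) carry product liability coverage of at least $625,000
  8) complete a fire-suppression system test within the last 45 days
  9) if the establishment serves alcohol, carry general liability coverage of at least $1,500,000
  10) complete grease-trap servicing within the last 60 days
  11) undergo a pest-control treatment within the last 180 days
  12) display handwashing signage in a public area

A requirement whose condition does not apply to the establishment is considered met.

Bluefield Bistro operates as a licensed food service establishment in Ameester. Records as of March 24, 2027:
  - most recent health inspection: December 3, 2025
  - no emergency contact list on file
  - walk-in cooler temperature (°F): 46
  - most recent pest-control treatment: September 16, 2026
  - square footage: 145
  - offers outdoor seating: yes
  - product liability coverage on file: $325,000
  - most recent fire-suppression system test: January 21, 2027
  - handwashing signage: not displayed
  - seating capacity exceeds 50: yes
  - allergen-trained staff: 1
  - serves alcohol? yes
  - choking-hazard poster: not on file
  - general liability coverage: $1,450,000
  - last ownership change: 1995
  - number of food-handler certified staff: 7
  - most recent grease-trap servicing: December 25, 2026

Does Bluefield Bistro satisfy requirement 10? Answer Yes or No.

No

10. grease-trap servicing 89 days ago vs limit 60 → not met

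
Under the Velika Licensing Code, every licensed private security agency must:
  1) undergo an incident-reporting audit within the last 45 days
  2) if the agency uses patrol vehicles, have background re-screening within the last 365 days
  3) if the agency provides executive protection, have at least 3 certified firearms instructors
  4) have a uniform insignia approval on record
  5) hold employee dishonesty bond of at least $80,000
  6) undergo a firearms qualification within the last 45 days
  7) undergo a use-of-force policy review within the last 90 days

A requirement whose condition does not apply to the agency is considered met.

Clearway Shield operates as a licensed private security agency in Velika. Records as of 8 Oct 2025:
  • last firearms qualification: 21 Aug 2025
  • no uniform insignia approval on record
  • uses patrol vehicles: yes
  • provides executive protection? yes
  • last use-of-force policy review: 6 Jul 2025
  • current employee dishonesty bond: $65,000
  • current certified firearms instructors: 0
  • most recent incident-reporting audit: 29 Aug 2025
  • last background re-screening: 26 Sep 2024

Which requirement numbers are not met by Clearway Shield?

2, 3, 4, 5, 6, 7

1. incident-reporting audit 40 days ago vs limit 45 → met
2. condition 'uses patrol vehicles' holds; background re-screening 377 days ago vs limit 365 → not met
3. condition 'provides executive protection' holds; certified firearms instructors 0 < 3 → not met
4. uniform insignia approval absent → not met
5. employee dishonesty bond $65,000 < $80,000 → not met
6. firearms qualification 48 days ago vs limit 45 → not met
7. use-of-force policy review 94 days ago vs limit 90 → not met
Not met: 2, 3, 4, 5, 6, 7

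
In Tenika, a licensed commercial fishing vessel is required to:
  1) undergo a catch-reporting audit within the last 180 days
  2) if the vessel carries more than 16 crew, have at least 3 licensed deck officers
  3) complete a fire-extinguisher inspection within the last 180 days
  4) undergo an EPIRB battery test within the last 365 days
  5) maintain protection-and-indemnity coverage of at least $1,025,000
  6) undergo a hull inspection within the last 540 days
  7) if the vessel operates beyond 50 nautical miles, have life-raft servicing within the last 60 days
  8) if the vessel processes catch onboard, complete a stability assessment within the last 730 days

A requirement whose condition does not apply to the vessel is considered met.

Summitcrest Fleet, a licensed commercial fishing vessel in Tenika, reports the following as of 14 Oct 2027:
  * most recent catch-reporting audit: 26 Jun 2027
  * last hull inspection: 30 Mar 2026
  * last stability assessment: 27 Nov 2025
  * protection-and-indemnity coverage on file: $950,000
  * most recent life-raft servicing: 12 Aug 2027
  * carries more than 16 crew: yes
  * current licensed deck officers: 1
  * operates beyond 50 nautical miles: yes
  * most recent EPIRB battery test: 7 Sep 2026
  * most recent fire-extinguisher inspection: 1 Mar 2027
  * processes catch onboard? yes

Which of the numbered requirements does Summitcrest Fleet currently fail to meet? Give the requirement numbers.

1. catch-reporting audit 110 days ago vs limit 180 → met
2. condition 'carries more than 16 crew' holds; licensed deck officers 1 < 3 → not met
3. fire-extinguisher inspection 227 days ago vs limit 180 → not met
4. EPIRB battery test 402 days ago vs limit 365 → not met
5. protection-and-indemnity coverage $950,000 < $1,025,000 → not met
6. hull inspection 563 days ago vs limit 540 → not met
7. condition 'operates beyond 50 nautical miles' holds; life-raft servicing 63 days ago vs limit 60 → not met
8. condition 'processes catch onboard' holds; stability assessment 686 days ago vs limit 730 → met
Not met: 2, 3, 4, 5, 6, 7

2, 3, 4, 5, 6, 7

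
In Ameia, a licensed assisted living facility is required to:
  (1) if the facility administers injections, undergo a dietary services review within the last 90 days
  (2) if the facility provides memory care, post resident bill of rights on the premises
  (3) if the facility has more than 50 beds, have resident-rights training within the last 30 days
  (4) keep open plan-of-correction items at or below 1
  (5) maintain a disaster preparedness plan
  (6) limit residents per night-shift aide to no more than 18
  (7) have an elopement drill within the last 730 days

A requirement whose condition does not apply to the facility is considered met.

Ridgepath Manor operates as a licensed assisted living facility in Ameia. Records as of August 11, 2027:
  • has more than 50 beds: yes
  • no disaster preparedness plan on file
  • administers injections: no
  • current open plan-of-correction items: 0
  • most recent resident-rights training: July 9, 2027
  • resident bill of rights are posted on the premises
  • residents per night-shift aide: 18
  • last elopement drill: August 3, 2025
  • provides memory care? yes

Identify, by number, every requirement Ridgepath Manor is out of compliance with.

1. condition 'administers injections' does not hold → requirement n/a → met
2. condition 'provides memory care' holds; resident bill of rights present → met
3. condition 'has more than 50 beds' holds; resident-rights training 33 days ago vs limit 30 → not met
4. open plan-of-correction items 0 ≤ 1 → met
5. disaster preparedness plan absent → not met
6. residents per night-shift aide 18 ≤ 18 → met
7. elopement drill 738 days ago vs limit 730 → not met
Not met: 3, 5, 7

3, 5, 7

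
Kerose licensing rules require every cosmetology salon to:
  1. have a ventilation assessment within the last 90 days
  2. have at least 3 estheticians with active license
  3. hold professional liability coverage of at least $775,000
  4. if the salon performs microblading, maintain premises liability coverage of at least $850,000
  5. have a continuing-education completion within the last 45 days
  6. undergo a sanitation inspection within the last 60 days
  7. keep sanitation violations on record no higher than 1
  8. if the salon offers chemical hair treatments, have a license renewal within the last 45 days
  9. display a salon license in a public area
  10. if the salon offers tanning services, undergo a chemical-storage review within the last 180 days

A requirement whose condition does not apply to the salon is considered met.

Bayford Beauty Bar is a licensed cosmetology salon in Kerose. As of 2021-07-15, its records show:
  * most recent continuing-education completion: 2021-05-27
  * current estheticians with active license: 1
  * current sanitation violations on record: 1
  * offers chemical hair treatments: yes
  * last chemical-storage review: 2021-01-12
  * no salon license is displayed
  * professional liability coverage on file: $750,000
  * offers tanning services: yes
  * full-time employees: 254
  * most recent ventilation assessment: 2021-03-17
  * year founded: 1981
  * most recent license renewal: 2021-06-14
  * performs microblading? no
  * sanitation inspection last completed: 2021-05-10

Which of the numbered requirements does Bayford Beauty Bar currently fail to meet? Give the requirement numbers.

1. ventilation assessment 120 days ago vs limit 90 → not met
2. estheticians with active license 1 < 3 → not met
3. professional liability coverage $750,000 < $775,000 → not met
4. condition 'performs microblading' does not hold → requirement n/a → met
5. continuing-education completion 49 days ago vs limit 45 → not met
6. sanitation inspection 66 days ago vs limit 60 → not met
7. sanitation violations on record 1 ≤ 1 → met
8. condition 'offers chemical hair treatments' holds; license renewal 31 days ago vs limit 45 → met
9. salon license absent → not met
10. condition 'offers tanning services' holds; chemical-storage review 184 days ago vs limit 180 → not met
Not met: 1, 2, 3, 5, 6, 9, 10

1, 2, 3, 5, 6, 9, 10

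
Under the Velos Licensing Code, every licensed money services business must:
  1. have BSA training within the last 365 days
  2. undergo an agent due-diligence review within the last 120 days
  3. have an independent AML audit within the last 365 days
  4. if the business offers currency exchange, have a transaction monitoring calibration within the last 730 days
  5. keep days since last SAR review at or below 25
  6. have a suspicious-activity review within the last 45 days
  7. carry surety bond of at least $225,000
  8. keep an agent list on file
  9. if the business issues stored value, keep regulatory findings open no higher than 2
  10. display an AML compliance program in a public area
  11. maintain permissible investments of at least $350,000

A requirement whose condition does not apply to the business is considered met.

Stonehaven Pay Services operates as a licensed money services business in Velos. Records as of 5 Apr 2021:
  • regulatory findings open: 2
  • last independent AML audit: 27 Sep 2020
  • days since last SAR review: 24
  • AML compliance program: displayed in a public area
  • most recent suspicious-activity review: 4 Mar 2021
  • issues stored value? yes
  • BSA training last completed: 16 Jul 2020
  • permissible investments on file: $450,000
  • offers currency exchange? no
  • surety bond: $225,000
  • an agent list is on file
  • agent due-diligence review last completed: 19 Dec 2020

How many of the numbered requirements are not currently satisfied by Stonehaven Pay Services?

0

1. BSA training 263 days ago vs limit 365 → met
2. agent due-diligence review 107 days ago vs limit 120 → met
3. independent AML audit 190 days ago vs limit 365 → met
4. condition 'offers currency exchange' does not hold → requirement n/a → met
5. days since last SAR review 24 ≤ 25 → met
6. suspicious-activity review 32 days ago vs limit 45 → met
7. surety bond $225,000 ≥ $225,000 → met
8. agent list present → met
9. condition 'issues stored value' holds; regulatory findings open 2 ≤ 2 → met
10. AML compliance program present → met
11. permissible investments $450,000 ≥ $350,000 → met
Not met: 0 of 11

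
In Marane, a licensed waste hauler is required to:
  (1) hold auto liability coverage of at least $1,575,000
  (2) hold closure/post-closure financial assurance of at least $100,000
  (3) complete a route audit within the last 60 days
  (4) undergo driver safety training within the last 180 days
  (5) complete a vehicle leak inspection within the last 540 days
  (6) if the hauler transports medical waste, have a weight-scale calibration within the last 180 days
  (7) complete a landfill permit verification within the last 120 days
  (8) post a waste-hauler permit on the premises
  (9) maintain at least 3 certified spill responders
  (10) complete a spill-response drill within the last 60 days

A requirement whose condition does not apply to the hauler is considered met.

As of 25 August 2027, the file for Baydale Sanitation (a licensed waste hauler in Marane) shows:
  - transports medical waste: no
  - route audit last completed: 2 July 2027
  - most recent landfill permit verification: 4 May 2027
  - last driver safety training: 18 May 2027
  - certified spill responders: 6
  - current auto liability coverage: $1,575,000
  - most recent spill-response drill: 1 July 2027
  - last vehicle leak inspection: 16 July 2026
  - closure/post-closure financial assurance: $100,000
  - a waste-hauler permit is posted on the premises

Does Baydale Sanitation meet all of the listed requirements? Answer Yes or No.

Yes

1. auto liability coverage $1,575,000 ≥ $1,575,000 → met
2. closure/post-closure financial assurance $100,000 ≥ $100,000 → met
3. route audit 54 days ago vs limit 60 → met
4. driver safety training 99 days ago vs limit 180 → met
5. vehicle leak inspection 405 days ago vs limit 540 → met
6. condition 'transports medical waste' does not hold → requirement n/a → met
7. landfill permit verification 113 days ago vs limit 120 → met
8. waste-hauler permit present → met
9. certified spill responders 6 ≥ 3 → met
10. spill-response drill 55 days ago vs limit 60 → met
All met.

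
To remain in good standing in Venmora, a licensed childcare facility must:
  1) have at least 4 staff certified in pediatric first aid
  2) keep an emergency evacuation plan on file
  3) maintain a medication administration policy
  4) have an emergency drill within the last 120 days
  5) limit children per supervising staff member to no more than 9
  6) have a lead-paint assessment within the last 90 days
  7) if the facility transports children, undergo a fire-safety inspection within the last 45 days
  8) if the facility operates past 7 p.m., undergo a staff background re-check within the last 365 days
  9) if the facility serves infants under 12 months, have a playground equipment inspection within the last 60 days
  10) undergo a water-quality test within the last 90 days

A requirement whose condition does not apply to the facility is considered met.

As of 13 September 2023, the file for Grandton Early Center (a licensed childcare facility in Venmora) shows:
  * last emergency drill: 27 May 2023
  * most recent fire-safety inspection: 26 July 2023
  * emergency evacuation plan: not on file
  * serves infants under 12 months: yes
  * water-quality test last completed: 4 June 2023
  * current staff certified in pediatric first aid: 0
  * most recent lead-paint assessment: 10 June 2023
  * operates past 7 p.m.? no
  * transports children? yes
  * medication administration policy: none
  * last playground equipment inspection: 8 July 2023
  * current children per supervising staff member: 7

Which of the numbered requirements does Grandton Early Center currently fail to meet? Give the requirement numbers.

1. staff certified in pediatric first aid 0 < 4 → not met
2. emergency evacuation plan absent → not met
3. medication administration policy absent → not met
4. emergency drill 109 days ago vs limit 120 → met
5. children per supervising staff member 7 ≤ 9 → met
6. lead-paint assessment 95 days ago vs limit 90 → not met
7. condition 'transports children' holds; fire-safety inspection 49 days ago vs limit 45 → not met
8. condition 'operates past 7 p.m.' does not hold → requirement n/a → met
9. condition 'serves infants under 12 months' holds; playground equipment inspection 67 days ago vs limit 60 → not met
10. water-quality test 101 days ago vs limit 90 → not met
Not met: 1, 2, 3, 6, 7, 9, 10

1, 2, 3, 6, 7, 9, 10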